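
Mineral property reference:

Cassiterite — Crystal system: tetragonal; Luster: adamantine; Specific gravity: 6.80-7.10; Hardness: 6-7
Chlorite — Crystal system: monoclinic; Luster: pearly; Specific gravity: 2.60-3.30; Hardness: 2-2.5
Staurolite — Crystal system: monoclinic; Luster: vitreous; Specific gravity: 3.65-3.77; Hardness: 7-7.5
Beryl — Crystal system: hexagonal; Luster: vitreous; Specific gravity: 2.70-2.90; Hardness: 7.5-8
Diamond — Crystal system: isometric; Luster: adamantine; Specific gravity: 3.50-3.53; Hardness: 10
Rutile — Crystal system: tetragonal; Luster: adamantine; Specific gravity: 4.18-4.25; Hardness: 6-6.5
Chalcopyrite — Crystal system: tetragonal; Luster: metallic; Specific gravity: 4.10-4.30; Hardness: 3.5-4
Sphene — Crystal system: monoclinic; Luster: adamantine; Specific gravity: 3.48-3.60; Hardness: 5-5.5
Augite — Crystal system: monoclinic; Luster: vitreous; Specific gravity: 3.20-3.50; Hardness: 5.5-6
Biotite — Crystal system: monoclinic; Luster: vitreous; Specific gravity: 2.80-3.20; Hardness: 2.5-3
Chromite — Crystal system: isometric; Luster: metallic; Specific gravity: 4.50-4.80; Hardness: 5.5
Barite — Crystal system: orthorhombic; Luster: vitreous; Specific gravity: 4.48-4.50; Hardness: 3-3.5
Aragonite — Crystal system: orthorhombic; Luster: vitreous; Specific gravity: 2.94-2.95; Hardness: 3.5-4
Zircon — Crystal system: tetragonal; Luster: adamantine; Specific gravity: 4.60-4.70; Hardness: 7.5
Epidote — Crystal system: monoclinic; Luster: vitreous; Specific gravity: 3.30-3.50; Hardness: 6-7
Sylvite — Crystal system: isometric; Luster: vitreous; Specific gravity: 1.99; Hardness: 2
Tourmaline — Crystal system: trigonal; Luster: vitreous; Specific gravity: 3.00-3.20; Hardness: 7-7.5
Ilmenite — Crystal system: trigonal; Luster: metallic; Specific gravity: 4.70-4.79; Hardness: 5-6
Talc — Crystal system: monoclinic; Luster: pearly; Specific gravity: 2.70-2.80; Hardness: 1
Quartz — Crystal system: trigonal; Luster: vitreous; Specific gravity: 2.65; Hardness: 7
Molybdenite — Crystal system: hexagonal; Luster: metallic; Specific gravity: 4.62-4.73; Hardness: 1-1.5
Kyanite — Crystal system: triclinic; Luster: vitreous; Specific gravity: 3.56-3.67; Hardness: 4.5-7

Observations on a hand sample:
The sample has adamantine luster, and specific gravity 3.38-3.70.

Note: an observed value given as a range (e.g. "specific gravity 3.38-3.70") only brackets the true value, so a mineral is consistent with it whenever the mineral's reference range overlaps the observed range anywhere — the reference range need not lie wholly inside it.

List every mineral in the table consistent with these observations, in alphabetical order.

Diamond, Sphene

Adamantine luster: narrows the field to Cassiterite, Diamond, Rutile, Sphene, Zircon.
Specific gravity 3.38-3.70: Diamond, Sphene remain.
Remaining candidates: Diamond, Sphene.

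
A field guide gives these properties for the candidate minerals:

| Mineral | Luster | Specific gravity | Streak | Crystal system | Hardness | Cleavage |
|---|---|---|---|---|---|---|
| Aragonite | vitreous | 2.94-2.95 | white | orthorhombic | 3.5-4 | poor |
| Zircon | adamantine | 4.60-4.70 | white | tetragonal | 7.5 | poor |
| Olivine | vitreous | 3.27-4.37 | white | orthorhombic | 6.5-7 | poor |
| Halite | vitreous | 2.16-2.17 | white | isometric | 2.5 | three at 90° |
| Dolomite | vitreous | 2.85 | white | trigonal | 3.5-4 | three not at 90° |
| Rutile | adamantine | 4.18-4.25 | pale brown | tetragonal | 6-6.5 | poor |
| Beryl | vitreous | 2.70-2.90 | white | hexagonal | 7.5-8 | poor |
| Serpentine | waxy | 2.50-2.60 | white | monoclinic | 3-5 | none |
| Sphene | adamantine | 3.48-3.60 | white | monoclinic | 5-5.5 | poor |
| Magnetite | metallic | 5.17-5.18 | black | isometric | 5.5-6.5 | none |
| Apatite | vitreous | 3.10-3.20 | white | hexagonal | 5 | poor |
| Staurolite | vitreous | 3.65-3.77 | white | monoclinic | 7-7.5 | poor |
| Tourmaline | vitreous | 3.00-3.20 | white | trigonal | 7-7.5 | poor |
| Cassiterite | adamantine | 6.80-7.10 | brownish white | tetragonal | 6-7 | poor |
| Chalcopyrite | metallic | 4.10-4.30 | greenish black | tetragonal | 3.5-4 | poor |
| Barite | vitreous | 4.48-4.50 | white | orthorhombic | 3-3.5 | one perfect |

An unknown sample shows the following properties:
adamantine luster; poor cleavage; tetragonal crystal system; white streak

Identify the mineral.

Zircon

Adamantine luster: only Zircon, Rutile, Sphene, Cassiterite remain.
Poor cleavage: consistent with all remaining minerals.
Tetragonal crystal system is inconsistent with Sphene.
White streak: only Zircon remains.
Only Zircon satisfies all observations.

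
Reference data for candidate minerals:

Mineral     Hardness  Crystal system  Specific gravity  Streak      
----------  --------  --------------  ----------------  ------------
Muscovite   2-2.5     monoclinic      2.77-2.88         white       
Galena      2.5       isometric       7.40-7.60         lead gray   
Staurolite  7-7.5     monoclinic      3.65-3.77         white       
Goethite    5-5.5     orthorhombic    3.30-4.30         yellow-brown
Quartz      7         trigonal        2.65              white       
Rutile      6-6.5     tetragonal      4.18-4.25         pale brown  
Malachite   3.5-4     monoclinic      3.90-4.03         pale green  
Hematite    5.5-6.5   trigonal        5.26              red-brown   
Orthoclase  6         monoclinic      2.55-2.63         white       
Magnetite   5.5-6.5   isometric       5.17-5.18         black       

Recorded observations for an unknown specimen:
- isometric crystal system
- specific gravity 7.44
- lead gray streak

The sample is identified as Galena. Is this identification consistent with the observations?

Isometric crystal system — fits Galena (isometric system).
Specific gravity 7.44 — fits Galena (SG 7.40-7.60).
Lead gray streak — fits Galena (lead gray streak).
All observations are consistent with the tabulated values for Galena.

Yes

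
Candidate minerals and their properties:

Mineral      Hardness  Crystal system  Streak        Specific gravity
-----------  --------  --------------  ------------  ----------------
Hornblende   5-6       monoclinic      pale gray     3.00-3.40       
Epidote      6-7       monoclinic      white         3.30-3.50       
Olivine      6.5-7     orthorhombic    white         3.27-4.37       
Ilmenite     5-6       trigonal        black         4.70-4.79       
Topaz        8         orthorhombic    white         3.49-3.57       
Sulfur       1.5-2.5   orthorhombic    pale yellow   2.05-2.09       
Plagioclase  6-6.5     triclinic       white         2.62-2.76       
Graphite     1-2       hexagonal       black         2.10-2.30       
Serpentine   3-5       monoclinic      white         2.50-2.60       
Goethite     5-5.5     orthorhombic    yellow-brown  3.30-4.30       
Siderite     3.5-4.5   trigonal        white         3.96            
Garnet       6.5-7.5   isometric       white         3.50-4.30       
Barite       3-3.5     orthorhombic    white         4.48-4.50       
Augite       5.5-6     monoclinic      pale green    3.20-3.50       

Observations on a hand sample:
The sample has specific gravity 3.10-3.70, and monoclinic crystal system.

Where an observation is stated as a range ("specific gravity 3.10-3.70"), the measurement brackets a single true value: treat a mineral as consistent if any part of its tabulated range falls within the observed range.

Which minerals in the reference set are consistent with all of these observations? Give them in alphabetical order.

Augite, Epidote, Hornblende

Specific gravity 3.10-3.70 — only Hornblende, Epidote, Olivine, Topaz, Goethite, Garnet, Augite remain.
Monoclinic crystal system — leaves Hornblende, Epidote, Augite.
Remaining candidates: Augite, Epidote, Hornblende.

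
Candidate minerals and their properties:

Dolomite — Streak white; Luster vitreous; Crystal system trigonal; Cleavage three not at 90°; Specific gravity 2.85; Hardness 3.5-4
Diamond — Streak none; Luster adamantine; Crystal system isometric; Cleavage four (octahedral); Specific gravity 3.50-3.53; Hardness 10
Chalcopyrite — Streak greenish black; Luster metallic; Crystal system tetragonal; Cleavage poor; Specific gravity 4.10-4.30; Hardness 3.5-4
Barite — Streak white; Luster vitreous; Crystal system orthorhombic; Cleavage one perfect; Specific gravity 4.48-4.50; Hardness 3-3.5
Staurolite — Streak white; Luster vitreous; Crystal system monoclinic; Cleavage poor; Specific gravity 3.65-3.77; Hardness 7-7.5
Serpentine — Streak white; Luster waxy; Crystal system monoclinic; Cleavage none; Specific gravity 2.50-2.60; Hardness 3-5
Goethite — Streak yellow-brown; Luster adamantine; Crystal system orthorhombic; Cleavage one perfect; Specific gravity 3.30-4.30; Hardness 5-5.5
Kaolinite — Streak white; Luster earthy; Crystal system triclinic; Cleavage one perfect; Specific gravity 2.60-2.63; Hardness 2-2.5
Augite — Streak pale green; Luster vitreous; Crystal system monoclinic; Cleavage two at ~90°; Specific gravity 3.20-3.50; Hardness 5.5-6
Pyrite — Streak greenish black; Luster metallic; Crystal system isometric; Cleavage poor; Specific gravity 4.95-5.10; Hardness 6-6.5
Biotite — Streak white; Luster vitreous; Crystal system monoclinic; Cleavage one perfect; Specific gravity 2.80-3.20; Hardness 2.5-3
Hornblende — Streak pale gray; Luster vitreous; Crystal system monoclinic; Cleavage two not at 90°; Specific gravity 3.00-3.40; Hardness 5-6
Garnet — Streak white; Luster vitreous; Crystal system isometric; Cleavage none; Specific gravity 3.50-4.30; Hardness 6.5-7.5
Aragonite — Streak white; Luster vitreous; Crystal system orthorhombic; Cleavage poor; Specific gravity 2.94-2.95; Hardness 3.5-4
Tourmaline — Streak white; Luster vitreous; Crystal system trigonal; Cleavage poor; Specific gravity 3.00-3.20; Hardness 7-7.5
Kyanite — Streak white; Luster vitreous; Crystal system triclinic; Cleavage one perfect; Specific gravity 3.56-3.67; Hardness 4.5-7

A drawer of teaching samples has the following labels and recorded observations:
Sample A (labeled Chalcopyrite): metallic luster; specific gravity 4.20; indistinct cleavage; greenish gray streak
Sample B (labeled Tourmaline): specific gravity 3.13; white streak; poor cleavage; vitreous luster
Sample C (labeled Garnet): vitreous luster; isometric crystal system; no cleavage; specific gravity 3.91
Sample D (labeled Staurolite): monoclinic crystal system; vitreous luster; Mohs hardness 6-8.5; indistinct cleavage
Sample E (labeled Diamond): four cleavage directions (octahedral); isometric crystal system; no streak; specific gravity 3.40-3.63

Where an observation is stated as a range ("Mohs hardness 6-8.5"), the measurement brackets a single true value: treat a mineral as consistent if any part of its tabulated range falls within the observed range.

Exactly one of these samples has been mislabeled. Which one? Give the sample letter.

A

Sample A: greenish gray streak is outside the reference for Chalcopyrite (greenish black streak) — mislabeled.
Sample B: observations are consistent with Tourmaline.
Sample C: observations are consistent with Garnet.
Sample D: observations are consistent with Staurolite.
Sample E: observations are consistent with Diamond.
The mislabeled specimen is A.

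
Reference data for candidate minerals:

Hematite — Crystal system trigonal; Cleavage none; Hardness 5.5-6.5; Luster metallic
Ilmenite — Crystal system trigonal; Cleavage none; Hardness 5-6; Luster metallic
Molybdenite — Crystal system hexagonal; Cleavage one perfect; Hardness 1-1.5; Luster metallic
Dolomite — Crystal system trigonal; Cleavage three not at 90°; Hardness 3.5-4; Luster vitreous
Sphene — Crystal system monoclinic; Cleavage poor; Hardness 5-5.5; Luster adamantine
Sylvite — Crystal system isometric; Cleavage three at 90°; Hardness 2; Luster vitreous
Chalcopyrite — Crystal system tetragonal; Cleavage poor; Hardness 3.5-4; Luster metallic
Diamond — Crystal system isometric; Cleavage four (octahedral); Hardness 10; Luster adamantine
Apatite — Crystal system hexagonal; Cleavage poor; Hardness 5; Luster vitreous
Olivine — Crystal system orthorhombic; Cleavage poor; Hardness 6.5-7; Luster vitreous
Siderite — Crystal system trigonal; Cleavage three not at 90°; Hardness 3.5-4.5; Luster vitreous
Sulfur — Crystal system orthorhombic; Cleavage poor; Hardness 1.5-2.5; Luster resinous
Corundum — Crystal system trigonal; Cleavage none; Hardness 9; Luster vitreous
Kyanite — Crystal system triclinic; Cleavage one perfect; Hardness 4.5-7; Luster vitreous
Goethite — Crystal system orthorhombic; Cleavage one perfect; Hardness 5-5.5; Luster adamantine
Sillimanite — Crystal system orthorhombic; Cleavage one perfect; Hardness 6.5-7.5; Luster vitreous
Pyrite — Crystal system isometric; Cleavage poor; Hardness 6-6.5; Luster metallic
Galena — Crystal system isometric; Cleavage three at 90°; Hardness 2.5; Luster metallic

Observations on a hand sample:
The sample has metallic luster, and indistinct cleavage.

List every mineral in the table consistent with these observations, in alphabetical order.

Metallic luster: Hematite, Ilmenite, Molybdenite, Chalcopyrite, Pyrite, Galena remain.
Indistinct cleavage: narrows the field to Chalcopyrite, Pyrite.
Remaining candidates: Chalcopyrite, Pyrite.

Chalcopyrite, Pyrite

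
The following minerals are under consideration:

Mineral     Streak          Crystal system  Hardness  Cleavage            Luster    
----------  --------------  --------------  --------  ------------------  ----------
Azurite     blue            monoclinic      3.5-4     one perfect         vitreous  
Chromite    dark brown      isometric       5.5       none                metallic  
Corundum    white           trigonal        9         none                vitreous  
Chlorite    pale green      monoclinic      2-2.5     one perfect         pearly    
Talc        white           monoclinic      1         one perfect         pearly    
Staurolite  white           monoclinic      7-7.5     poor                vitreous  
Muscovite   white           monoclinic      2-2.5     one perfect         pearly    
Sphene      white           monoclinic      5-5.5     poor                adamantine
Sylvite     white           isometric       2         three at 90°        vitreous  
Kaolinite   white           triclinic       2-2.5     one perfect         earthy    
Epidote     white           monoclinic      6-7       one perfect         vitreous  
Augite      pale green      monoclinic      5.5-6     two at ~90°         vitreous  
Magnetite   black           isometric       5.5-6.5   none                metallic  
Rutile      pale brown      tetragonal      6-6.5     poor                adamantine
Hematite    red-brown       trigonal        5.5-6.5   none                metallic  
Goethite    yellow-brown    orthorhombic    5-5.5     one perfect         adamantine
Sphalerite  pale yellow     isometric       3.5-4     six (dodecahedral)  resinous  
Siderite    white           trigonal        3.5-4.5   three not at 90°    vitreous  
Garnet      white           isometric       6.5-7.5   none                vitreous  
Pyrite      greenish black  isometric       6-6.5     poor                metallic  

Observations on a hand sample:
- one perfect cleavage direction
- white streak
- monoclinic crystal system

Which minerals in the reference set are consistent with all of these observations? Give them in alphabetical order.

Epidote, Muscovite, Talc

One perfect cleavage direction: Azurite, Chlorite, Talc, Muscovite, Kaolinite, Epidote, Goethite remain.
White streak is inconsistent with Azurite, Chlorite, Goethite.
Monoclinic crystal system excludes Kaolinite.
Consistent with every observation: Epidote, Muscovite, Talc.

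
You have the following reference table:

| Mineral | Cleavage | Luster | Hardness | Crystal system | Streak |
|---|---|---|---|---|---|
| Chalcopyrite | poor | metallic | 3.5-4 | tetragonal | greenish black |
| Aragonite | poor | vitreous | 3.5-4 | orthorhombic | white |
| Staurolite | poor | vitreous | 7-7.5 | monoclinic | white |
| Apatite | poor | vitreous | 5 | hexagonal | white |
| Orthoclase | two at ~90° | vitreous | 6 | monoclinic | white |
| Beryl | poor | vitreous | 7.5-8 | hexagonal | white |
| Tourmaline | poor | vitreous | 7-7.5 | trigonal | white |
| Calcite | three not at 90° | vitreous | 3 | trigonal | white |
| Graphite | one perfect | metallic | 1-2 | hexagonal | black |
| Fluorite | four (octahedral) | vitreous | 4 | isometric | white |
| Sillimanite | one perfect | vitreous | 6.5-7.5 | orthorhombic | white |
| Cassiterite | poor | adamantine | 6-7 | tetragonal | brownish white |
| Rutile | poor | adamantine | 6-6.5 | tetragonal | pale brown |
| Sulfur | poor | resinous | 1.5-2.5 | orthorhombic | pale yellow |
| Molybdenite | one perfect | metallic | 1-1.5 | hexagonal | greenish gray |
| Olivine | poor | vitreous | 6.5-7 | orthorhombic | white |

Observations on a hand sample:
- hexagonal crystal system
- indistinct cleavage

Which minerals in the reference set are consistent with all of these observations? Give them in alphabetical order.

Hexagonal crystal system: narrows the field to Apatite, Beryl, Graphite, Molybdenite.
Indistinct cleavage rules out Graphite, Molybdenite.
The minerals that satisfy all observations are Apatite, Beryl.

Apatite, Beryl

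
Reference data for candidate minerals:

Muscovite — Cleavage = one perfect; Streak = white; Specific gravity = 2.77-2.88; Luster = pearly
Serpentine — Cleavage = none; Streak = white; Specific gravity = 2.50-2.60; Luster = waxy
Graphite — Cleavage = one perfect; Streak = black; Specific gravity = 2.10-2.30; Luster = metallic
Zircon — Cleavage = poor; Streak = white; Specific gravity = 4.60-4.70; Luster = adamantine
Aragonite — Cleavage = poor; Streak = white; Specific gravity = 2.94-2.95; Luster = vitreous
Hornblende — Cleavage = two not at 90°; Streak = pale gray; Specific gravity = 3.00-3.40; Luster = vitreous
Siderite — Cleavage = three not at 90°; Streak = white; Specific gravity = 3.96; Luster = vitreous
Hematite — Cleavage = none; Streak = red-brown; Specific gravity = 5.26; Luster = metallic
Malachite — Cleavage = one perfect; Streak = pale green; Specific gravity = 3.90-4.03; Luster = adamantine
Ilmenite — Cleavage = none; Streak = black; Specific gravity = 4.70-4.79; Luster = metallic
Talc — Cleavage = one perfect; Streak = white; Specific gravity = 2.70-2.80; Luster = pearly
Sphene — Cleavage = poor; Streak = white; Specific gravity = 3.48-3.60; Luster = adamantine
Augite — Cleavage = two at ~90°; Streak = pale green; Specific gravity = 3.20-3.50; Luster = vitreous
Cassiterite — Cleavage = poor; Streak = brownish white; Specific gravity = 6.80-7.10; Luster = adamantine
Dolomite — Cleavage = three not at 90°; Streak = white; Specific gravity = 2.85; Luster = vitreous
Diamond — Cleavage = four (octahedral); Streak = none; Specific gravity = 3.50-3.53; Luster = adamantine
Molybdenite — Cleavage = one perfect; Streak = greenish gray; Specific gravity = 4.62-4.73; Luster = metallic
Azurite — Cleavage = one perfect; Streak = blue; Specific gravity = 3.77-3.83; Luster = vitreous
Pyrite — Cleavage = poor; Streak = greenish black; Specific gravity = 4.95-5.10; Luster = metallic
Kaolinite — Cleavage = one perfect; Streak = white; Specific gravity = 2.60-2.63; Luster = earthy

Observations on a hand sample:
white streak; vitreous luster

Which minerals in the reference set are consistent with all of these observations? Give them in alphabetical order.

Aragonite, Dolomite, Siderite

White streak: only Muscovite, Serpentine, Zircon, Aragonite, Siderite, Talc, Sphene, Dolomite, Kaolinite remain.
Vitreous luster: leaves Aragonite, Siderite, Dolomite.
Consistent with every observation: Aragonite, Dolomite, Siderite.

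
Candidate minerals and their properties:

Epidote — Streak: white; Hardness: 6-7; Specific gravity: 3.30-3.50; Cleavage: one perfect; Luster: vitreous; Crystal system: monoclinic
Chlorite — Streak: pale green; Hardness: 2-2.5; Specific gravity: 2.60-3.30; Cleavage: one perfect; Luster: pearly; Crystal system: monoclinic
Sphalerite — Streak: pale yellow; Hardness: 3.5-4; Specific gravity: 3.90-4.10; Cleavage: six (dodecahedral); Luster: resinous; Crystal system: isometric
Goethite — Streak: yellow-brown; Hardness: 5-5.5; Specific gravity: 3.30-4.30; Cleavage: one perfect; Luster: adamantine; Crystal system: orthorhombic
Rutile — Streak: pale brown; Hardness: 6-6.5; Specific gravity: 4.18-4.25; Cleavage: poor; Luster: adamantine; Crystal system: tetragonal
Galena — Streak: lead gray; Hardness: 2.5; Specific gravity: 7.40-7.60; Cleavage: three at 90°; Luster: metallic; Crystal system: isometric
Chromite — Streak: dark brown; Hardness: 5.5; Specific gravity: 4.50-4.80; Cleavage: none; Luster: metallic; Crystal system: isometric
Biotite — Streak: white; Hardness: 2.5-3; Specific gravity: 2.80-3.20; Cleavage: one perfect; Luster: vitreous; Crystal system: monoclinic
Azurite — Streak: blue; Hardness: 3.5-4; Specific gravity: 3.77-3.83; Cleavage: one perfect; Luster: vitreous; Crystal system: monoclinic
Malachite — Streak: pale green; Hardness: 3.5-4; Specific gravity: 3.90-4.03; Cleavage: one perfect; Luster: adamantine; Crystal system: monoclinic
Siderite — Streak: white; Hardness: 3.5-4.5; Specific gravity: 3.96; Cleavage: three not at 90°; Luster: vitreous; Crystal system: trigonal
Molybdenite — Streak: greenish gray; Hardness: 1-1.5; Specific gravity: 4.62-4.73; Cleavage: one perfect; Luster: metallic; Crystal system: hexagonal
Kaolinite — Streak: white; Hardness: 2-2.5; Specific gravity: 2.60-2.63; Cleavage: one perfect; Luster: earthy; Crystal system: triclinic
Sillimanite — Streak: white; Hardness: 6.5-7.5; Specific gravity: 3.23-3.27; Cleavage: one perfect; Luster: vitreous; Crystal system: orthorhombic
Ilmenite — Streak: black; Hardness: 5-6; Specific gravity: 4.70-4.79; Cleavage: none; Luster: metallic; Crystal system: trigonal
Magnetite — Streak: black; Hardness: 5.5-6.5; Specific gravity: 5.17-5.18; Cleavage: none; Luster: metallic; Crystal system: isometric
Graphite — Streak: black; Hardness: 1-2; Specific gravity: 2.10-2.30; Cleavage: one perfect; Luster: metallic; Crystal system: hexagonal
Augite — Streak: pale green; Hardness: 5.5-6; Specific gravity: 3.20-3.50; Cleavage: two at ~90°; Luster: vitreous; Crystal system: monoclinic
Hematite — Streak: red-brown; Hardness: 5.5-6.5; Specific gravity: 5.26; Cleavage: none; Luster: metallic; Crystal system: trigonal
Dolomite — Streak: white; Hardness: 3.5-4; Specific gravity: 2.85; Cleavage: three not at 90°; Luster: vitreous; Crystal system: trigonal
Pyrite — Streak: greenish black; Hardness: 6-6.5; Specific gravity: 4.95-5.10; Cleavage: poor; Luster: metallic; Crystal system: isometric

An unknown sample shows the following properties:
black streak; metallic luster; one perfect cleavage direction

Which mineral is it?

Graphite

Black streak: Ilmenite, Magnetite, Graphite remain.
Metallic luster: all remaining candidates fit.
One perfect cleavage direction: leaves Graphite.
The only mineral consistent with every observation is Graphite.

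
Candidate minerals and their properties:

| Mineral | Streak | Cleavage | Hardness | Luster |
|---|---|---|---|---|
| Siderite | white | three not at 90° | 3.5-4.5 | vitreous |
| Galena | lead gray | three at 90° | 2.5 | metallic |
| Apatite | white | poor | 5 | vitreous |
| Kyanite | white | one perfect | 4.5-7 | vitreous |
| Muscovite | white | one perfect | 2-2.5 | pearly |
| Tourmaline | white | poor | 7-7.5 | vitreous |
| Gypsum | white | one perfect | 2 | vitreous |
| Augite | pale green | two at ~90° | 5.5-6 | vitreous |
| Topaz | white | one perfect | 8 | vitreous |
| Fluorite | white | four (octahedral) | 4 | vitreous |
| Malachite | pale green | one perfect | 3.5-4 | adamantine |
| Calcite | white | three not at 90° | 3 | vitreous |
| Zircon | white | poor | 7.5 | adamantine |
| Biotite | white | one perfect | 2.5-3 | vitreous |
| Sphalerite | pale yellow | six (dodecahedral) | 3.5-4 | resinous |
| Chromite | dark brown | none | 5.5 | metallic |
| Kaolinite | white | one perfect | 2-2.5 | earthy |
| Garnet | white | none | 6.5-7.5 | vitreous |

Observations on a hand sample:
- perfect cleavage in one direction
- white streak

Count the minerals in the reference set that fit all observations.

6

Perfect cleavage in one direction: Kyanite, Muscovite, Gypsum, Topaz, Malachite, Biotite, Kaolinite remain.
White streak eliminates Malachite.
Consistent with every observation: Biotite, Gypsum, Kaolinite, Kyanite, Muscovite, Topaz.
That is 6 minerals.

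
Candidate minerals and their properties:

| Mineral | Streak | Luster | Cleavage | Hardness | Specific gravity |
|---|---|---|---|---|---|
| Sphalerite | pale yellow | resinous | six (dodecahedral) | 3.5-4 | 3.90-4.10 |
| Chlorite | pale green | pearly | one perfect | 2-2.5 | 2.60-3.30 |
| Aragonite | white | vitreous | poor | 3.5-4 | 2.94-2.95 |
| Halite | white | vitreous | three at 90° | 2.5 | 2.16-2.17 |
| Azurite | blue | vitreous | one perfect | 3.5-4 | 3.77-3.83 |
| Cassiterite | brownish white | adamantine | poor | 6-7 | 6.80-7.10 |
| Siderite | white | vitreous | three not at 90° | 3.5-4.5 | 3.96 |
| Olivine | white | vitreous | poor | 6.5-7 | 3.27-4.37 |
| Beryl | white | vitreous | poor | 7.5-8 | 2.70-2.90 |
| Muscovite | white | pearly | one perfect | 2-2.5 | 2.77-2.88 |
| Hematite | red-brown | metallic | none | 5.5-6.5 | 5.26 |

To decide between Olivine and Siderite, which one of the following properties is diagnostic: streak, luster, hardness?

hardness

Streak: both white — same for both.
Luster: both vitreous — same for both.
Hardness: Olivine 6.5-7, Siderite 3.5-4.5 — different.
Only hardness differs between Olivine and Siderite among the listed tests.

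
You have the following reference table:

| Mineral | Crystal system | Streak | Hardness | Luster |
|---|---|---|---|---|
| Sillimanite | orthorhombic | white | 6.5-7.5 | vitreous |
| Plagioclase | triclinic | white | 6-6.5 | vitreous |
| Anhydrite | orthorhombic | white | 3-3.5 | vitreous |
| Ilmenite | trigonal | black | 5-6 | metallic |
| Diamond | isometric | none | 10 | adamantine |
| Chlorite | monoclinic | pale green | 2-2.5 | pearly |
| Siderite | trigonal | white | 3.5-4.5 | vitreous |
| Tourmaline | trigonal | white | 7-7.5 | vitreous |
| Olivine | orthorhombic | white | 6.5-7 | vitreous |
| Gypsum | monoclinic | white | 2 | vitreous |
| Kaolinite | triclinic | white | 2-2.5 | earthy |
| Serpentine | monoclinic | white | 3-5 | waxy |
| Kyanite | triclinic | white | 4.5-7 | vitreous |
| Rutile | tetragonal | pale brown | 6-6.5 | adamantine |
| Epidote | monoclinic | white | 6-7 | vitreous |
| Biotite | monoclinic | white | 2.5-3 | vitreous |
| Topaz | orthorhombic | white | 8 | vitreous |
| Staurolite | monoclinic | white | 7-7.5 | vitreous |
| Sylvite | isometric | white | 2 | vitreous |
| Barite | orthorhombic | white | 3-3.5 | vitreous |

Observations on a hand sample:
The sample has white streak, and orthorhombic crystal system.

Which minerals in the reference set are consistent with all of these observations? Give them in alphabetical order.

Anhydrite, Barite, Olivine, Sillimanite, Topaz

White streak is inconsistent with Ilmenite, Diamond, Chlorite, Rutile.
Orthorhombic crystal system — Sillimanite, Anhydrite, Olivine, Topaz, Barite remain.
Remaining candidates: Anhydrite, Barite, Olivine, Sillimanite, Topaz.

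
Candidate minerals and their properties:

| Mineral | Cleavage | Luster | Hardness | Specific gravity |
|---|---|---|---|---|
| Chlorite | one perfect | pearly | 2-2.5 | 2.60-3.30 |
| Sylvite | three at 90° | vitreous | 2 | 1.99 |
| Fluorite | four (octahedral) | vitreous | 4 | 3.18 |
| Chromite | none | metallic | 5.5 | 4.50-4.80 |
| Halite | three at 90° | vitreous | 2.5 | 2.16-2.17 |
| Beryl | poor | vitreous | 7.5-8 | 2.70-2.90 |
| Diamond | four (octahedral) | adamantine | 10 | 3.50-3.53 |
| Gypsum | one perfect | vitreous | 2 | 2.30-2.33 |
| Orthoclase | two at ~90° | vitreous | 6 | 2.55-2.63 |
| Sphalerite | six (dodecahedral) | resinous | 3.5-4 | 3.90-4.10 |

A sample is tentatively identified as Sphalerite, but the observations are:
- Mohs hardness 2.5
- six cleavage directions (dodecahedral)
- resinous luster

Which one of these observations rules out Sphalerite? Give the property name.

hardness

Mohs hardness 2.5: Sphalerite has hardness 3.5-4 — inconsistent.
Six cleavage directions (dodecahedral): Sphalerite has cleavage six (dodecahedral) — within range.
Resinous luster: Sphalerite has resinous luster — within range.
Only the hardness is inconsistent.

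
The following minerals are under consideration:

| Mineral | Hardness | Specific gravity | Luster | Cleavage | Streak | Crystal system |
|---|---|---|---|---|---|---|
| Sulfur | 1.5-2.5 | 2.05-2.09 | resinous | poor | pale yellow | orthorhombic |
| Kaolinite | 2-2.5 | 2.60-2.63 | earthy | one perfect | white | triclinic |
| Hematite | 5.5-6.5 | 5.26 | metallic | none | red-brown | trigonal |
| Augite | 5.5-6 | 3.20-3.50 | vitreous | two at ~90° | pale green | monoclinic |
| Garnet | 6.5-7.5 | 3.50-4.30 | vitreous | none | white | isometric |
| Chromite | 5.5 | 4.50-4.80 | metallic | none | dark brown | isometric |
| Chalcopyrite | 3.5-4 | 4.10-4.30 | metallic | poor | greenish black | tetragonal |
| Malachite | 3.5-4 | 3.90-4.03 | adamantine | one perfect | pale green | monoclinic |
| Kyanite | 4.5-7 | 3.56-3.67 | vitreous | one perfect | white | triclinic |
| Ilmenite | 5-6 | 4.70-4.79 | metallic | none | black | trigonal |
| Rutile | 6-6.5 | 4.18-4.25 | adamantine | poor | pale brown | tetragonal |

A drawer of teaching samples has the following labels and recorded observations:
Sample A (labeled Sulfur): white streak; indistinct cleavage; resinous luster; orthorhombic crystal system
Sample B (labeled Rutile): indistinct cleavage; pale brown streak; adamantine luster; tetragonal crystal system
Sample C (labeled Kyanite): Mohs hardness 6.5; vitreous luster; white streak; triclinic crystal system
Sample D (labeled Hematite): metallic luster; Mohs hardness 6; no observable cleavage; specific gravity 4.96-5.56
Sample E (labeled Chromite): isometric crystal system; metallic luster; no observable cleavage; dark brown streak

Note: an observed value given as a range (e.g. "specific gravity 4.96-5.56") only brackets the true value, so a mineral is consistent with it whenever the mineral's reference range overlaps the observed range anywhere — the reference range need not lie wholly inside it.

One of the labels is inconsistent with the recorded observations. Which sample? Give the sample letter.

A

Sample A: Sulfur has pale yellow streak, but the record shows white streak — this label is wrong.
Sample B: all recorded properties match Rutile.
Sample C: all recorded properties match Kyanite.
Sample D: all recorded properties match Hematite.
Sample E: all recorded properties match Chromite.
Only sample A is inconsistent with its label.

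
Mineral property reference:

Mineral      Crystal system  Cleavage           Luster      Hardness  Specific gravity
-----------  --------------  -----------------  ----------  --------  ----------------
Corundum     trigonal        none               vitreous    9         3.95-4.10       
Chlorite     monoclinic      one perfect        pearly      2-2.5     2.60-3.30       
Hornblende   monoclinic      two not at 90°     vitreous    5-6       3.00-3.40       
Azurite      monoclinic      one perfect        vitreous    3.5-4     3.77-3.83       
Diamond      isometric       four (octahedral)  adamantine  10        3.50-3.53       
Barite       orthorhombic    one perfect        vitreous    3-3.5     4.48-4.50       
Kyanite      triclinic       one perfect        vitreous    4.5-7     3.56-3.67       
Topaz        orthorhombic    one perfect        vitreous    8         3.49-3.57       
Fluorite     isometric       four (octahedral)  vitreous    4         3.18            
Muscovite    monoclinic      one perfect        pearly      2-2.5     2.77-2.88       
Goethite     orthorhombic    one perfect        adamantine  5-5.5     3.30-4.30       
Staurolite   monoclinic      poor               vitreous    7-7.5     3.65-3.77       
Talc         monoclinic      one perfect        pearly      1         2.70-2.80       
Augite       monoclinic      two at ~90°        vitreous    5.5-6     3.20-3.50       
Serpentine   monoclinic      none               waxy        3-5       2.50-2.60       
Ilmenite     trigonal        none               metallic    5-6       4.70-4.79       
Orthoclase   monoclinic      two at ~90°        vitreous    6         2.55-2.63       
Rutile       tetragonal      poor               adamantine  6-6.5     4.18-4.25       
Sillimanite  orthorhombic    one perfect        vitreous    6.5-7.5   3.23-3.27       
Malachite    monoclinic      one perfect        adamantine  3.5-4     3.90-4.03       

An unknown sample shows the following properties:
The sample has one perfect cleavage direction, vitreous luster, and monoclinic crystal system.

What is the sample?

One perfect cleavage direction — only Chlorite, Azurite, Barite, Kyanite, Topaz, Muscovite, Goethite, Talc, Sillimanite, Malachite remain.
Vitreous luster excludes Chlorite, Muscovite, Goethite, Talc, Malachite.
Monoclinic crystal system — leaves Azurite.
The only mineral consistent with every observation is Azurite.

Azurite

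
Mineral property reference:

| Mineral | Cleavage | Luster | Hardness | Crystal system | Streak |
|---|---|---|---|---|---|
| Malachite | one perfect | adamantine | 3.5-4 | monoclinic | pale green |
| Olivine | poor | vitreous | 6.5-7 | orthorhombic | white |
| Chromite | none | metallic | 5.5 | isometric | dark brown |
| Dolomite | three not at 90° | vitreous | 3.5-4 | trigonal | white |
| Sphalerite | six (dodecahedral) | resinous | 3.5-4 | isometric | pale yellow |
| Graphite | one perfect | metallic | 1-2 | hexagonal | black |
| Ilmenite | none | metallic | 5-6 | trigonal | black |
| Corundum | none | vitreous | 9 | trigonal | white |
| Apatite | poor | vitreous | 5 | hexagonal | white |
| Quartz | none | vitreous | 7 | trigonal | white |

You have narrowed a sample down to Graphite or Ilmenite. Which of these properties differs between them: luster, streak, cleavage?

Luster: both metallic — shared.
Streak: both black — shared.
Cleavage: Graphite one perfect, Ilmenite none — these differ.
Cleavage is the diagnostic property here.

cleavage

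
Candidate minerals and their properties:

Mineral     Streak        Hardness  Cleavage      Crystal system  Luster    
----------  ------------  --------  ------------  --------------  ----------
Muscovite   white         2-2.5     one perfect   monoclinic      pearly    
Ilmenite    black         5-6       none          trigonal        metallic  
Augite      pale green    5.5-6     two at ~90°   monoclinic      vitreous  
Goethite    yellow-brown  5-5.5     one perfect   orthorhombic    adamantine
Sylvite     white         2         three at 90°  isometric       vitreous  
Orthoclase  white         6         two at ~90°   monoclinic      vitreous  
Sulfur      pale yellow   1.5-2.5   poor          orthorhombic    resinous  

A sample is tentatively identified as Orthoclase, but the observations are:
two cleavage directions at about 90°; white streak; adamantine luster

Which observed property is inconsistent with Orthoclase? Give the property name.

luster

Two cleavage directions at about 90°: Orthoclase has cleavage two at ~90° — agrees.
White streak: Orthoclase has white streak — agrees.
Adamantine luster: Orthoclase has vitreous luster — outside the reference range.
Only the luster is inconsistent.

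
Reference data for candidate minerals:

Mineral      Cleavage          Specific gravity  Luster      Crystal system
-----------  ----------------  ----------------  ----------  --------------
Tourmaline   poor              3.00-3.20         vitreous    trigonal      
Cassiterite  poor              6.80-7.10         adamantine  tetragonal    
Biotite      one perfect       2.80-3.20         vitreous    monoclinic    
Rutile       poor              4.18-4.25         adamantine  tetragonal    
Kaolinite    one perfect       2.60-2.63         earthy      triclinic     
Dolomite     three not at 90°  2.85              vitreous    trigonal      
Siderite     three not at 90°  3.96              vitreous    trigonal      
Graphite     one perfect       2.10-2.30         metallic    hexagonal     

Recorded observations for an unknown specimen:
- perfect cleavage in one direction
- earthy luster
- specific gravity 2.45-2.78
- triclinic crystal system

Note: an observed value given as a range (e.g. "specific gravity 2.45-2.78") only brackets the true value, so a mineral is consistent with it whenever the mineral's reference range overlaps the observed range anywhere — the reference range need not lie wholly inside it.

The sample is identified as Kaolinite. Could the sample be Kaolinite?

Consistent

Perfect cleavage in one direction — is consistent with Kaolinite (cleavage one perfect).
Earthy luster — is consistent with Kaolinite (earthy luster).
Specific gravity 2.45-2.78 — is consistent with Kaolinite (SG 2.60-2.63).
Triclinic crystal system — is consistent with Kaolinite (triclinic system).
Every observed property is compatible with the reference values for Kaolinite.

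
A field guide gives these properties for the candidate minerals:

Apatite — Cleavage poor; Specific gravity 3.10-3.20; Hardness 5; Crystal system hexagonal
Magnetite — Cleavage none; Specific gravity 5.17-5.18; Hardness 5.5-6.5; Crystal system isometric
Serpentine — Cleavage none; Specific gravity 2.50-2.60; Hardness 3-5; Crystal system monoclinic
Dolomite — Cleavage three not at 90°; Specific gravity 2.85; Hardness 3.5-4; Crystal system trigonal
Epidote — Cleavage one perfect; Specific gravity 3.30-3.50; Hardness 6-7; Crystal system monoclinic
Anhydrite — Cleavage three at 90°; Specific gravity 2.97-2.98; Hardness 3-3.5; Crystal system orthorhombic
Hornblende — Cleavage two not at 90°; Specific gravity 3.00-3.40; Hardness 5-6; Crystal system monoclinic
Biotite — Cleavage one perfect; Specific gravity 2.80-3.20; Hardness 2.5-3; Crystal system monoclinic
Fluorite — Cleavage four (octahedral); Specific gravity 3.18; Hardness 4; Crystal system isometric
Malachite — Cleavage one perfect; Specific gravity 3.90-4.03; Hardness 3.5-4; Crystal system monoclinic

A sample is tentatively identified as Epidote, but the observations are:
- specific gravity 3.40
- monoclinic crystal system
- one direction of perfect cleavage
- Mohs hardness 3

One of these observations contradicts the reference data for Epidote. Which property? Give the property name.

hardness

Specific gravity 3.40: Epidote has SG 3.30-3.50 — consistent.
Monoclinic crystal system: Epidote has monoclinic system — consistent.
One direction of perfect cleavage: Epidote has cleavage one perfect — consistent.
Mohs hardness 3: Epidote has hardness 6-7 — outside the reference range.
The hardness is the one property that does not fit.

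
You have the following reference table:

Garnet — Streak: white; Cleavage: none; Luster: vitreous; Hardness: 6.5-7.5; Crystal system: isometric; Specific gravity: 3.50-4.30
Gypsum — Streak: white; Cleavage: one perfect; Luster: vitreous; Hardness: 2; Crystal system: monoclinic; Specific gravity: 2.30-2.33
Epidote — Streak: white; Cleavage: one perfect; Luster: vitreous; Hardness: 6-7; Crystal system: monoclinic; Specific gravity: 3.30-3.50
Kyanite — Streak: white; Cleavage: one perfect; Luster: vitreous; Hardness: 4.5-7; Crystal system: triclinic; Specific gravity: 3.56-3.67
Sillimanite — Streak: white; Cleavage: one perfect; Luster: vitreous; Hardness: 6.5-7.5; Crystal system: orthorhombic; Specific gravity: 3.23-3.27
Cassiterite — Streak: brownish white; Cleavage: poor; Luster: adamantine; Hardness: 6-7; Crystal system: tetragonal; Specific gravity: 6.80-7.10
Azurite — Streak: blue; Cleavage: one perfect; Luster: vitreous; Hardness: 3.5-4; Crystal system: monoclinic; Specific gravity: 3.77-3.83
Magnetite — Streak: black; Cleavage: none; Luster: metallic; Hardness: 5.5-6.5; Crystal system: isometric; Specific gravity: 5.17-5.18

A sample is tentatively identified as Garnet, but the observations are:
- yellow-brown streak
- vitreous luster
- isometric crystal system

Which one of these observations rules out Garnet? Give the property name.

streak

Yellow-brown streak: Garnet has white streak — outside the reference range.
Vitreous luster: Garnet has vitreous luster — matches.
Isometric crystal system: Garnet has isometric system — matches.
Only the streak is inconsistent.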